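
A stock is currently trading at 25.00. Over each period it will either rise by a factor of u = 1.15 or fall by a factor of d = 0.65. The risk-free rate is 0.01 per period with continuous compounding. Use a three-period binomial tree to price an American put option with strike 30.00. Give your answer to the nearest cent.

Risk-neutral probability p = (e^0.01 − 0.65)/(1.15 − 0.65) = 0.3601/0.5000 = 0.7201
Terminal stock prices: S_uuu = 38.02, S_uud = 21.49, S_udd = 12.15, S_ddd = 6.866
Terminal payoffs (K − S): max(-8.022, 0) = 0, max(8.509, 0) = 8.509, max(17.85, 0) = 17.85, max(23.13, 0) = 23.13
Node uu (S = 33.06): continuation = e^(−0.01)·[0.7201·0.0000 + 0.2799·8.5094] = 2.3581; exercise value = 0.0000 ≤ continuation, so V_uu = 2.3581
Node ud (S = 18.69): continuation = e^(−0.01)·[0.7201·8.5094 + 0.2799·17.8531] = 11.0140; exercise value = 11.3125 > continuation, so V_ud = 11.3125 (exercise)
Node dd (S = 10.56): continuation = e^(−0.01)·[0.7201·17.8531 + 0.2799·23.1344] = 19.1390; exercise value = 19.4375 > continuation, so V_dd = 19.4375 (exercise)
Node u (S = 28.75): continuation = e^(−0.01)·[0.7201·2.3581 + 0.2799·11.3125] = 4.8160; exercise value = 1.2500 ≤ continuation, so V_u = 4.8160
Node d (S = 16.25): continuation = e^(−0.01)·[0.7201·11.3125 + 0.2799·19.4375] = 13.4515; exercise value = 13.7500 > continuation, so V_d = 13.7500 (exercise)
Node 0 (S = 25): continuation = e^(−0.01)·[0.7201·4.8160 + 0.2799·13.7500] = 7.2438; exercise value = 5.0000 ≤ continuation, so V_0 = 7.2438

7.24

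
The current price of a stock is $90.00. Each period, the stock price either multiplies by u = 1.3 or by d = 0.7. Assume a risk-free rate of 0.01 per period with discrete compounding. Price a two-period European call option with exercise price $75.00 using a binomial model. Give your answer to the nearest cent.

Risk-neutral probability p = (1 + 0.01 − 0.7)/(1.3 − 0.7) = 0.3100/0.6000 = 0.5167
Terminal stock prices: S_uu = 152.1, S_ud = 81.9, S_dd = 44.1
Terminal payoffs (S − K): max(77.1, 0) = 77.1, max(6.9, 0) = 6.9, max(-30.9, 0) = 0
Node u (S = 117): V_u = 1/1.01·[0.5167·77.1000 + 0.4833·6.9000] = 42.7426
Node d (S = 63): V_d = 1/1.01·[0.5167·6.9000 + 0.4833·0.0000] = 3.5297
Node 0 (S = 90): V_0 = 1/1.01·[0.5167·42.7426 + 0.4833·3.5297] = 23.5541

$23.55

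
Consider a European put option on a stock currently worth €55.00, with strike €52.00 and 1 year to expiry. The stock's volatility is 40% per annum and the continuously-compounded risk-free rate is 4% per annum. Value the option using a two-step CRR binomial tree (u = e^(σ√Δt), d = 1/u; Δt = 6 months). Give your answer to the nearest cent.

€5.71

CRR parameters: u = e^(σ√Δt) = e^(0.4·√0.5) = 1.3269, d = 1/u = 0.7536
Per-period rate: rΔt = 0.04·0.5 = 0.02, so R = e^0.02 = 1.0202
Risk-neutral probability p = (e^0.02 − 0.7536)/(1.3269 − 0.7536) = 0.2666/0.5733 = 0.4650
Terminal stock prices: S_uu = 96.84, S_ud = 55, S_dd = 31.24
Terminal payoffs (K − S): max(-44.84, 0) = 0, max(-3, 0) = 0, max(20.76, 0) = 20.76
Node u (S = 72.98): V_u = e^(−0.02)·[0.4650·0.0000 + 0.5350·0.0000] = 0.0000
Node d (S = 41.45): V_d = e^(−0.02)·[0.4650·0.0000 + 0.5350·20.7616] = 10.8876
Node 0 (S = 55): V_0 = e^(−0.02)·[0.4650·0.0000 + 0.5350·10.8876] = 5.7096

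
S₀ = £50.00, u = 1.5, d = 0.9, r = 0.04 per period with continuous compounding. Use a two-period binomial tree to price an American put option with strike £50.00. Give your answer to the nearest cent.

£5.14

Risk-neutral probability p = (e^0.04 − 0.9)/(1.5 − 0.9) = 0.1408/0.6000 = 0.2347
Terminal stock prices: S_uu = 112.5, S_ud = 67.5, S_dd = 40.5
Terminal payoffs (K − S): max(-62.5, 0) = 0, max(-17.5, 0) = 0, max(9.5, 0) = 9.5
Node u (S = 75): continuation = e^(−0.04)·[0.2347·0.0000 + 0.7653·0.0000] = 0.0000; exercise value = 0.0000 ≤ continuation, so V_u = 0.0000
Node d (S = 45): continuation = e^(−0.04)·[0.2347·0.0000 + 0.7653·9.5000] = 6.9854; exercise value = 5.0000 ≤ continuation, so V_d = 6.9854
Node 0 (S = 50): continuation = e^(−0.04)·[0.2347·0.0000 + 0.7653·6.9854] = 5.1364; exercise value = 0.0000 ≤ continuation, so V_0 = 5.1364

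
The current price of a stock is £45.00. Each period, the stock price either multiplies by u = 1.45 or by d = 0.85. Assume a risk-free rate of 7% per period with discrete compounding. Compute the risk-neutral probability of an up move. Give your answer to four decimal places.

Risk-neutral probability p = (1 + 0.07 − 0.85)/(1.45 − 0.85) = 0.2200/0.6000 = 0.3667

p = 0.3667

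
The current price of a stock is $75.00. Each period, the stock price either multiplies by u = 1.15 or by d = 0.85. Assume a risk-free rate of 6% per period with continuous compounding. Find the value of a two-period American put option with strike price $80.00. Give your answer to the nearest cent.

Risk-neutral probability p = (e^0.06 − 0.85)/(1.15 − 0.85) = 0.2118/0.3000 = 0.7061
Terminal stock prices: S_uu = 99.19, S_ud = 73.31, S_dd = 54.19
Terminal payoffs (K − S): max(-19.19, 0) = 0, max(6.688, 0) = 6.688, max(25.81, 0) = 25.81
Node u (S = 86.25): continuation = e^(−0.06)·[0.7061·0.0000 + 0.2939·6.6875] = 1.8509; exercise value = 0.0000 ≤ continuation, so V_u = 1.8509
Node d (S = 63.75): continuation = e^(−0.06)·[0.7061·6.6875 + 0.2939·25.8125] = 11.5912; exercise value = 16.2500 > continuation, so V_d = 16.2500 (exercise)
Node 0 (S = 75): continuation = e^(−0.06)·[0.7061·1.8509 + 0.2939·16.2500] = 5.7282; exercise value = 5.0000 ≤ continuation, so V_0 = 5.7282

$5.73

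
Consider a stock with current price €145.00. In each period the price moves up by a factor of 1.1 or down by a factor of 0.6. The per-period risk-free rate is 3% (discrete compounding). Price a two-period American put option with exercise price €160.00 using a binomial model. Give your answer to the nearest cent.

Risk-neutral probability p = (1 + 0.03 − 0.6)/(1.1 − 0.6) = 0.4300/0.5000 = 0.8600
Terminal stock prices: S_uu = 175.5, S_ud = 95.7, S_dd = 52.2
Terminal payoffs (K − S): max(-15.45, 0) = 0, max(64.3, 0) = 64.3, max(107.8, 0) = 107.8
Node u (S = 159.5): continuation = 1/1.03·[0.8600·0.0000 + 0.1400·64.3000] = 8.7398; exercise value = 0.5000 ≤ continuation, so V_u = 8.7398
Node d (S = 87): continuation = 1/1.03·[0.8600·64.3000 + 0.1400·107.8000] = 68.3398; exercise value = 73.0000 > continuation, so V_d = 73.0000 (exercise)
Node 0 (S = 145): continuation = 1/1.03·[0.8600·8.7398 + 0.1400·73.0000] = 17.2196; exercise value = 15.0000 ≤ continuation, so V_0 = 17.2196

€17.22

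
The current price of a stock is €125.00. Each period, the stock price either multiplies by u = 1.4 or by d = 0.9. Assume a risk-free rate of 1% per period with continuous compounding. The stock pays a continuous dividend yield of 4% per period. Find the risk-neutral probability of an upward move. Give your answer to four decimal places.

p = 0.1409

Per-period risk-free factor R = e^0.01 = 1.0101; dividend-adjusted growth = e^(0.01−0.04) = 0.9704.
Risk-neutral probability p = (0.9704 − 0.9)/(1.4 − 0.9) = 0.0704/0.5000 = 0.1409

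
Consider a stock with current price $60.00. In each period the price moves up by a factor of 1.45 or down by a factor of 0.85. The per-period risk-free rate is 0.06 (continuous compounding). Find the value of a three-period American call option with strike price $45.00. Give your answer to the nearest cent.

$24.26

Risk-neutral probability p = (e^0.06 − 0.85)/(1.45 − 0.85) = 0.2118/0.6000 = 0.3531
Terminal stock prices: S_uuu = 182.9, S_uud = 107.2, S_udd = 62.86, S_ddd = 36.85
Terminal payoffs (S − K): max(137.9, 0) = 137.9, max(62.23, 0) = 62.23, max(17.86, 0) = 17.86, max(-8.153, 0) = 0
Node uu (S = 126.2): continuation = e^(−0.06)·[0.3531·137.9175 + 0.6469·62.2275] = 83.7706; exercise value = 81.1500 ≤ continuation, so V_uu = 83.7706
Node ud (S = 73.95): continuation = e^(−0.06)·[0.3531·62.2275 + 0.6469·17.8575] = 31.5706; exercise value = 28.9500 ≤ continuation, so V_ud = 31.5706
Node dd (S = 43.35): continuation = e^(−0.06)·[0.3531·17.8575 + 0.6469·0.0000] = 5.9376; exercise value = 0.0000 ≤ continuation, so V_dd = 5.9376
Node u (S = 87): continuation = e^(−0.06)·[0.3531·83.7706 + 0.6469·31.5706] = 47.0886; exercise value = 42.0000 ≤ continuation, so V_u = 47.0886
Node d (S = 51): continuation = e^(−0.06)·[0.3531·31.5706 + 0.6469·5.9376] = 14.1148; exercise value = 6.0000 ≤ continuation, so V_d = 14.1148
Node 0 (S = 60): continuation = e^(−0.06)·[0.3531·47.0886 + 0.6469·14.1148] = 24.2566; exercise value = 15.0000 ≤ continuation, so V_0 = 24.2566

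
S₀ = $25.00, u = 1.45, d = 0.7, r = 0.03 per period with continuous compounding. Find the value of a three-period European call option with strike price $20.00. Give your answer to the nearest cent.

$9.39

Risk-neutral probability p = (e^0.03 − 0.7)/(1.45 − 0.7) = 0.3305/0.7500 = 0.4406
Terminal stock prices: S_uuu = 76.22, S_uud = 36.79, S_udd = 17.76, S_ddd = 8.575
Terminal payoffs (S − K): max(56.22, 0) = 56.22, max(16.79, 0) = 16.79, max(-2.238, 0) = 0, max(-11.43, 0) = 0
Node uu (S = 52.56): V_uu = e^(−0.03)·[0.4406·56.2156 + 0.5594·16.7937] = 33.1536
Node ud (S = 25.38): V_ud = e^(−0.03)·[0.4406·16.7937 + 0.5594·0.0000] = 7.1807
Node dd (S = 12.25): V_dd = e^(−0.03)·[0.4406·0.0000 + 0.5594·0.0000] = 0.0000
Node u (S = 36.25): V_u = e^(−0.03)·[0.4406·33.1536 + 0.5594·7.1807] = 18.0741
Node d (S = 17.5): V_d = e^(−0.03)·[0.4406·7.1807 + 0.5594·0.0000] = 3.0704
Node 0 (S = 25): V_0 = e^(−0.03)·[0.4406·18.0741 + 0.5594·3.0704] = 9.3950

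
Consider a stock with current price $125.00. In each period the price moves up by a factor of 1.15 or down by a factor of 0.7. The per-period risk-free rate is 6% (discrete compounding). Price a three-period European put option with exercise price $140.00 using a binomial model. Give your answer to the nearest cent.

Risk-neutral probability p = (1 + 0.06 − 0.7)/(1.15 − 0.7) = 0.3600/0.4500 = 0.8000
Terminal stock prices: S_uuu = 190.1, S_uud = 115.7, S_udd = 70.44, S_ddd = 42.87
Terminal payoffs (K − S): max(-50.11, 0) = 0, max(24.28, 0) = 24.28, max(69.56, 0) = 69.56, max(97.12, 0) = 97.12
Node uu (S = 165.3): V_uu = 1/1.06·[0.8000·0.0000 + 0.2000·24.2813] = 4.5814
Node ud (S = 100.6): V_ud = 1/1.06·[0.8000·24.2813 + 0.2000·69.5625] = 31.4505
Node dd (S = 61.25): V_dd = 1/1.06·[0.8000·69.5625 + 0.2000·97.1250] = 70.8255
Node u (S = 143.8): V_u = 1/1.06·[0.8000·4.5814 + 0.2000·31.4505] = 9.3917
Node d (S = 87.5): V_d = 1/1.06·[0.8000·31.4505 + 0.2000·70.8255] = 37.0995
Node 0 (S = 125): V_0 = 1/1.06·[0.8000·9.3917 + 0.2000·37.0995] = 14.0880

$14.09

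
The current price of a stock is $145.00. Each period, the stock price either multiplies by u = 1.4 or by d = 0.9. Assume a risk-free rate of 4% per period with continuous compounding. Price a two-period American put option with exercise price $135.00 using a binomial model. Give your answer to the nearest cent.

Risk-neutral probability p = (e^0.04 − 0.9)/(1.4 − 0.9) = 0.1408/0.5000 = 0.2816
Terminal stock prices: S_uu = 284.2, S_ud = 182.7, S_dd = 117.5
Terminal payoffs (K − S): max(-149.2, 0) = 0, max(-47.7, 0) = 0, max(17.55, 0) = 17.55
Node u (S = 203): continuation = e^(−0.04)·[0.2816·0.0000 + 0.7184·0.0000] = 0.0000; exercise value = 0.0000 ≤ continuation, so V_u = 0.0000
Node d (S = 130.5): continuation = e^(−0.04)·[0.2816·0.0000 + 0.7184·17.5500] = 12.1132; exercise value = 4.5000 ≤ continuation, so V_d = 12.1132
Node 0 (S = 145): continuation = e^(−0.04)·[0.2816·0.0000 + 0.7184·12.1132] = 8.3607; exercise value = 0.0000 ≤ continuation, so V_0 = 8.3607

$8.36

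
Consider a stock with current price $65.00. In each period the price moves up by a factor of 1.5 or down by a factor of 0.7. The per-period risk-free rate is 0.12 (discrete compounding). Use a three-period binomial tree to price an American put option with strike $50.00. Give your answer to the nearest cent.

Risk-neutral probability p = (1 + 0.12 − 0.7)/(1.5 − 0.7) = 0.4200/0.8000 = 0.5250
Terminal stock prices: S_uuu = 219.4, S_uud = 102.4, S_udd = 47.77, S_ddd = 22.29
Terminal payoffs (K − S): max(-169.4, 0) = 0, max(-52.38, 0) = 0, max(2.225, 0) = 2.225, max(27.71, 0) = 27.71
Node uu (S = 146.2): continuation = 1/1.12·[0.5250·0.0000 + 0.4750·0.0000] = 0.0000; exercise value = 0.0000 ≤ continuation, so V_uu = 0.0000
Node ud (S = 68.25): continuation = 1/1.12·[0.5250·0.0000 + 0.4750·2.2250] = 0.9436; exercise value = 0.0000 ≤ continuation, so V_ud = 0.9436
Node dd (S = 31.85): continuation = 1/1.12·[0.5250·2.2250 + 0.4750·27.7050] = 12.7929; exercise value = 18.1500 > continuation, so V_dd = 18.1500 (exercise)
Node u (S = 97.5): continuation = 1/1.12·[0.5250·0.0000 + 0.4750·0.9436] = 0.4002; exercise value = 0.0000 ≤ continuation, so V_u = 0.4002
Node d (S = 45.5): continuation = 1/1.12·[0.5250·0.9436 + 0.4750·18.1500] = 8.1399; exercise value = 4.5000 ≤ continuation, so V_d = 8.1399
Node 0 (S = 65): continuation = 1/1.12·[0.5250·0.4002 + 0.4750·8.1399] = 3.6398; exercise value = 0.0000 ≤ continuation, so V_0 = 3.6398

$3.64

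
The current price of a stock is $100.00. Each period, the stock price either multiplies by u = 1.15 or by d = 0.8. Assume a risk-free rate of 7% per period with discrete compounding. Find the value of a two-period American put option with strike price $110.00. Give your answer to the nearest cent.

$10.00

Risk-neutral probability p = (1 + 0.07 − 0.8)/(1.15 − 0.8) = 0.2700/0.3500 = 0.7714
Terminal stock prices: S_uu = 132.2, S_ud = 92, S_dd = 64
Terminal payoffs (K − S): max(-22.25, 0) = 0, max(18, 0) = 18, max(46, 0) = 46
Node u (S = 115): continuation = 1/1.07·[0.7714·0.0000 + 0.2286·18.0000] = 3.8451; exercise value = 0.0000 ≤ continuation, so V_u = 3.8451
Node d (S = 80): continuation = 1/1.07·[0.7714·18.0000 + 0.2286·46.0000] = 22.8037; exercise value = 30.0000 > continuation, so V_d = 30.0000 (exercise)
Node 0 (S = 100): continuation = 1/1.07·[0.7714·3.8451 + 0.2286·30.0000] = 9.1807; exercise value = 10.0000 > continuation, so V_0 = 10.0000 (exercise)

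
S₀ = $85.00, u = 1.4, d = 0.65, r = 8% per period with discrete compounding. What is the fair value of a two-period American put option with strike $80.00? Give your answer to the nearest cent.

$10.33

Risk-neutral probability p = (1 + 0.08 − 0.65)/(1.4 − 0.65) = 0.4300/0.7500 = 0.5733
Terminal stock prices: S_uu = 166.6, S_ud = 77.35, S_dd = 35.91
Terminal payoffs (K − S): max(-86.6, 0) = 0, max(2.65, 0) = 2.65, max(44.09, 0) = 44.09
Node u (S = 119): continuation = 1/1.08·[0.5733·0.0000 + 0.4267·2.6500] = 1.0469; exercise value = 0.0000 ≤ continuation, so V_u = 1.0469
Node d (S = 55.25): continuation = 1/1.08·[0.5733·2.6500 + 0.4267·44.0875] = 18.8241; exercise value = 24.7500 > continuation, so V_d = 24.7500 (exercise)
Node 0 (S = 85): continuation = 1/1.08·[0.5733·1.0469 + 0.4267·24.7500] = 10.3335; exercise value = 0.0000 ≤ continuation, so V_0 = 10.3335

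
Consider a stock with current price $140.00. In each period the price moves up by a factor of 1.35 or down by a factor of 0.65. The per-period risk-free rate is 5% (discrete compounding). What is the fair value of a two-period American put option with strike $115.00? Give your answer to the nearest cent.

$9.80

Risk-neutral probability p = (1 + 0.05 − 0.65)/(1.35 − 0.65) = 0.4000/0.7000 = 0.5714
Terminal stock prices: S_uu = 255.2, S_ud = 122.9, S_dd = 59.15
Terminal payoffs (K − S): max(-140.2, 0) = 0, max(-7.85, 0) = 0, max(55.85, 0) = 55.85
Node u (S = 189): continuation = 1/1.05·[0.5714·0.0000 + 0.4286·0.0000] = 0.0000; exercise value = 0.0000 ≤ continuation, so V_u = 0.0000
Node d (S = 91): continuation = 1/1.05·[0.5714·0.0000 + 0.4286·55.8500] = 22.7959; exercise value = 24.0000 > continuation, so V_d = 24.0000 (exercise)
Node 0 (S = 140): continuation = 1/1.05·[0.5714·0.0000 + 0.4286·24.0000] = 9.7959; exercise value = 0.0000 ≤ continuation, so V_0 = 9.7959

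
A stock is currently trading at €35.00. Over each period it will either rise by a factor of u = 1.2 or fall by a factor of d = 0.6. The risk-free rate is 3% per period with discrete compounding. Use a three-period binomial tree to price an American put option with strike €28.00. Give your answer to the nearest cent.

€2.60

Risk-neutral probability p = (1 + 0.03 − 0.6)/(1.2 − 0.6) = 0.4300/0.6000 = 0.7167
Terminal stock prices: S_uuu = 60.48, S_uud = 30.24, S_udd = 15.12, S_ddd = 7.56
Terminal payoffs (K − S): max(-32.48, 0) = 0, max(-2.24, 0) = 0, max(12.88, 0) = 12.88, max(20.44, 0) = 20.44
Node uu (S = 50.4): continuation = 1/1.03·[0.7167·0.0000 + 0.2833·0.0000] = 0.0000; exercise value = 0.0000 ≤ continuation, so V_uu = 0.0000
Node ud (S = 25.2): continuation = 1/1.03·[0.7167·0.0000 + 0.2833·12.8800] = 3.5430; exercise value = 2.8000 ≤ continuation, so V_ud = 3.5430
Node dd (S = 12.6): continuation = 1/1.03·[0.7167·12.8800 + 0.2833·20.4400] = 14.5845; exercise value = 15.4000 > continuation, so V_dd = 15.4000 (exercise)
Node u (S = 42): continuation = 1/1.03·[0.7167·0.0000 + 0.2833·3.5430] = 0.9746; exercise value = 0.0000 ≤ continuation, so V_u = 0.9746
Node d (S = 21): continuation = 1/1.03·[0.7167·3.5430 + 0.2833·15.4000] = 6.7015; exercise value = 7.0000 > continuation, so V_d = 7.0000 (exercise)
Node 0 (S = 35): continuation = 1/1.03·[0.7167·0.9746 + 0.2833·7.0000] = 2.6037; exercise value = 0.0000 ≤ continuation, so V_0 = 2.6037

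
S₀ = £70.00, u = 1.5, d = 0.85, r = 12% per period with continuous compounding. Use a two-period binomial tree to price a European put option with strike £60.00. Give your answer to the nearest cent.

Risk-neutral probability p = (e^0.12 − 0.85)/(1.5 − 0.85) = 0.2775/0.6500 = 0.4269
Terminal stock prices: S_uu = 157.5, S_ud = 89.25, S_dd = 50.57
Terminal payoffs (K − S): max(-97.5, 0) = 0, max(-29.25, 0) = 0, max(9.425, 0) = 9.425
Node u (S = 105): V_u = e^(−0.12)·[0.4269·0.0000 + 0.5731·0.0000] = 0.0000
Node d (S = 59.5): V_d = e^(−0.12)·[0.4269·0.0000 + 0.5731·9.4250] = 4.7905
Node 0 (S = 70): V_0 = e^(−0.12)·[0.4269·0.0000 + 0.5731·4.7905] = 2.4349

£2.43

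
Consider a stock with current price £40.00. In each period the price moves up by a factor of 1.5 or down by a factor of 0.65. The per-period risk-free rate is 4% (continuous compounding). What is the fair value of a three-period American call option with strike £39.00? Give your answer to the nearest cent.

£14.20

Risk-neutral probability p = (e^0.04 − 0.65)/(1.5 − 0.65) = 0.3908/0.8500 = 0.4598
Terminal stock prices: S_uuu = 135, S_uud = 58.5, S_udd = 25.35, S_ddd = 10.98
Terminal payoffs (S − K): max(96, 0) = 96, max(19.5, 0) = 19.5, max(-13.65, 0) = 0, max(-28.02, 0) = 0
Node uu (S = 90): continuation = e^(−0.04)·[0.4598·96.0000 + 0.5402·19.5000] = 52.5292; exercise value = 51.0000 ≤ continuation, so V_uu = 52.5292
Node ud (S = 39): continuation = e^(−0.04)·[0.4598·19.5000 + 0.5402·0.0000] = 8.6141; exercise value = 0.0000 ≤ continuation, so V_ud = 8.6141
Node dd (S = 16.9): continuation = e^(−0.04)·[0.4598·0.0000 + 0.5402·0.0000] = 0.0000; exercise value = 0.0000 ≤ continuation, so V_dd = 0.0000
Node u (S = 60): continuation = e^(−0.04)·[0.4598·52.5292 + 0.5402·8.6141] = 27.6758; exercise value = 21.0000 ≤ continuation, so V_u = 27.6758
Node d (S = 26): continuation = e^(−0.04)·[0.4598·8.6141 + 0.5402·0.0000] = 3.8053; exercise value = 0.0000 ≤ continuation, so V_d = 3.8053
Node 0 (S = 40): continuation = e^(−0.04)·[0.4598·27.6758 + 0.5402·3.8053] = 14.2009; exercise value = 1.0000 ≤ continuation, so V_0 = 14.2009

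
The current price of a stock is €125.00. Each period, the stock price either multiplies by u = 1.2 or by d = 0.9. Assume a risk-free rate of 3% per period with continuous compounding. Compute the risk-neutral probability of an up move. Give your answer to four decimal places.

Risk-neutral probability p = (e^0.03 − 0.9)/(1.2 − 0.9) = 0.1305/0.3000 = 0.4348

p = 0.4348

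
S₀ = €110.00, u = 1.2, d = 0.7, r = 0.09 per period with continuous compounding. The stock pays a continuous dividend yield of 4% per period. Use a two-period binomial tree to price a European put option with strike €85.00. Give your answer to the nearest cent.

€2.30

Per-period risk-free factor R = e^0.09 = 1.0942; dividend-adjusted growth = e^(0.09−0.04) = 1.0513.
Risk-neutral probability p = (1.0513 − 0.7)/(1.2 − 0.7) = 0.3513/0.5000 = 0.7025
Terminal stock prices: S_uu = 158.4, S_ud = 92.4, S_dd = 53.9
Terminal payoffs (K − S): max(-73.4, 0) = 0, max(-7.4, 0) = 0, max(31.1, 0) = 31.1
Node u (S = 132): V_u = e^(−0.09)·[0.7025·0.0000 + 0.2975·0.0000] = 0.0000
Node d (S = 77): V_d = e^(−0.09)·[0.7025·0.0000 + 0.2975·31.1000] = 8.4547
Node 0 (S = 110): V_0 = e^(−0.09)·[0.7025·0.0000 + 0.2975·8.4547] = 2.2985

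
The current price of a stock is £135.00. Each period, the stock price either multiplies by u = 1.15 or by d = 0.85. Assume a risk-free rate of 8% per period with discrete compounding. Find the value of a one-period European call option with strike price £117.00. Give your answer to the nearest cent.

£27.15

Risk-neutral probability p = (1 + 0.08 − 0.85)/(1.15 − 0.85) = 0.2300/0.3000 = 0.7667
Terminal stock prices: S_u = 155.2, S_d = 114.8
Terminal payoffs (S − K): max(38.25, 0) = 38.25, max(-2.25, 0) = 0
Node 0 (S = 135): V_0 = 1/1.08·[0.7667·38.2500 + 0.2333·0.0000] = 27.1528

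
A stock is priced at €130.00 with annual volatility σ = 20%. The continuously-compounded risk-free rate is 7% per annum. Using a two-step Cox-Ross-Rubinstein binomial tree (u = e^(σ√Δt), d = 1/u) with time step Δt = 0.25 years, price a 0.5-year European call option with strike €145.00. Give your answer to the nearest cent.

CRR parameters: u = e^(σ√Δt) = e^(0.2·√0.25) = 1.1052, d = 1/u = 0.9048
Per-period rate: rΔt = 0.07·0.25 = 0.0175, so R = e^0.0175 = 1.0177
Risk-neutral probability p = (e^0.0175 − 0.9048)/(1.1052 − 0.9048) = 0.1128/0.2003 = 0.5631
Terminal stock prices: S_uu = 158.8, S_ud = 130, S_dd = 106.4
Terminal payoffs (S − K): max(13.78, 0) = 13.78, max(-15, 0) = 0, max(-38.57, 0) = 0
Node u (S = 143.7): V_u = e^(−0.0175)·[0.5631·13.7824 + 0.4369·0.0000] = 7.6268
Node d (S = 117.6): V_d = e^(−0.0175)·[0.5631·0.0000 + 0.4369·0.0000] = 0.0000
Node 0 (S = 130): V_0 = e^(−0.0175)·[0.5631·7.6268 + 0.4369·0.0000] = 4.2205

€4.22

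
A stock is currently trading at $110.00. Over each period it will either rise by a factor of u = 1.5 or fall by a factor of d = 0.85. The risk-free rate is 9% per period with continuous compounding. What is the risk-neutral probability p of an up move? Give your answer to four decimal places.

Risk-neutral probability p = (e^0.09 − 0.85)/(1.5 − 0.85) = 0.2442/0.6500 = 0.3757

p = 0.3757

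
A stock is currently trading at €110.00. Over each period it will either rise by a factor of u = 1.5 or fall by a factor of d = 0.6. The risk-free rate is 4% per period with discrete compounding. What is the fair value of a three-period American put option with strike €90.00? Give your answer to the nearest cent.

€19.12

Risk-neutral probability p = (1 + 0.04 − 0.6)/(1.5 − 0.6) = 0.4400/0.9000 = 0.4889
Terminal stock prices: S_uuu = 371.2, S_uud = 148.5, S_udd = 59.4, S_ddd = 23.76
Terminal payoffs (K − S): max(-281.2, 0) = 0, max(-58.5, 0) = 0, max(30.6, 0) = 30.6, max(66.24, 0) = 66.24
Node uu (S = 247.5): continuation = 1/1.04·[0.4889·0.0000 + 0.5111·0.0000] = 0.0000; exercise value = 0.0000 ≤ continuation, so V_uu = 0.0000
Node ud (S = 99): continuation = 1/1.04·[0.4889·0.0000 + 0.5111·30.6000] = 15.0385; exercise value = 0.0000 ≤ continuation, so V_ud = 15.0385
Node dd (S = 39.6): continuation = 1/1.04·[0.4889·30.6000 + 0.5111·66.2400] = 46.9385; exercise value = 50.4000 > continuation, so V_dd = 50.4000 (exercise)
Node u (S = 165): continuation = 1/1.04·[0.4889·0.0000 + 0.5111·15.0385] = 7.3907; exercise value = 0.0000 ≤ continuation, so V_u = 7.3907
Node d (S = 66): continuation = 1/1.04·[0.4889·15.0385 + 0.5111·50.4000] = 31.8386; exercise value = 24.0000 ≤ continuation, so V_d = 31.8386
Node 0 (S = 110): continuation = 1/1.04·[0.4889·7.3907 + 0.5111·31.8386] = 19.1214; exercise value = 0.0000 ≤ continuation, so V_0 = 19.1214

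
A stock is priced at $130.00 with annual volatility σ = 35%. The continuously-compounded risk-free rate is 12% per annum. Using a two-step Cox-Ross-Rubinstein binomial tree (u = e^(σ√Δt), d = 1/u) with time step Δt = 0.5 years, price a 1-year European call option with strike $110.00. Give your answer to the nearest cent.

$37.67

CRR parameters: u = e^(σ√Δt) = e^(0.35·√0.5) = 1.2808, d = 1/u = 0.7808
Per-period rate: rΔt = 0.12·0.5 = 0.06, so R = e^0.06 = 1.0618
Risk-neutral probability p = (e^0.06 − 0.7808)/(1.2808 − 0.7808) = 0.2811/0.5000 = 0.5621
Terminal stock prices: S_uu = 213.3, S_ud = 130, S_dd = 79.25
Terminal payoffs (S − K): max(103.3, 0) = 103.3, max(20, 0) = 20, max(-30.75, 0) = 0
Node u (S = 166.5): V_u = e^(−0.06)·[0.5621·103.2594 + 0.4379·20.0000] = 62.9103
Node d (S = 101.5): V_d = e^(−0.06)·[0.5621·20.0000 + 0.4379·0.0000] = 10.5874
Node 0 (S = 130): V_0 = e^(−0.06)·[0.5621·62.9103 + 0.4379·10.5874] = 37.6690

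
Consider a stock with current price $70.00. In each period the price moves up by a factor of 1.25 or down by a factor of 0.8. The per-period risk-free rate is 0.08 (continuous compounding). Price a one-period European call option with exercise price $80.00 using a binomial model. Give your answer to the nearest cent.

Risk-neutral probability p = (e^0.08 − 0.8)/(1.25 − 0.8) = 0.2833/0.4500 = 0.6295
Terminal stock prices: S_u = 87.5, S_d = 56
Terminal payoffs (S − K): max(7.5, 0) = 7.5, max(-24, 0) = 0
Node 0 (S = 70): V_0 = e^(−0.08)·[0.6295·7.5000 + 0.3705·0.0000] = 4.3584

$4.36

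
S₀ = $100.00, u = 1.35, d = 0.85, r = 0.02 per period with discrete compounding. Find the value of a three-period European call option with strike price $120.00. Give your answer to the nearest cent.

Risk-neutral probability p = (1 + 0.02 − 0.85)/(1.35 − 0.85) = 0.1700/0.5000 = 0.3400
Terminal stock prices: S_uuu = 246, S_uud = 154.9, S_udd = 97.54, S_ddd = 61.41
Terminal payoffs (S − K): max(126, 0) = 126, max(34.91, 0) = 34.91, max(-22.46, 0) = 0, max(-58.59, 0) = 0
Node uu (S = 182.3): V_uu = 1/1.02·[0.3400·126.0375 + 0.6600·34.9125] = 64.6029
Node ud (S = 114.8): V_ud = 1/1.02·[0.3400·34.9125 + 0.6600·0.0000] = 11.6375
Node dd (S = 72.25): V_dd = 1/1.02·[0.3400·0.0000 + 0.6600·0.0000] = 0.0000
Node u (S = 135): V_u = 1/1.02·[0.3400·64.6029 + 0.6600·11.6375] = 29.0645
Node d (S = 85): V_d = 1/1.02·[0.3400·11.6375 + 0.6600·0.0000] = 3.8792
Node 0 (S = 100): V_0 = 1/1.02·[0.3400·29.0645 + 0.6600·3.8792] = 12.1982

$12.20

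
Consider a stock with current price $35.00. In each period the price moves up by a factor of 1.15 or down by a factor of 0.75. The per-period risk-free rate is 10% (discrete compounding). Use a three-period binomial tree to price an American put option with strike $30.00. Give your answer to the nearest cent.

Risk-neutral probability p = (1 + 0.1 − 0.75)/(1.15 − 0.75) = 0.3500/0.4000 = 0.8750
Terminal stock prices: S_uuu = 53.23, S_uud = 34.72, S_udd = 22.64, S_ddd = 14.77
Terminal payoffs (K − S): max(-23.23, 0) = 0, max(-4.716, 0) = 0, max(7.359, 0) = 7.359, max(15.23, 0) = 15.23
Node uu (S = 46.29): continuation = 1/1.1·[0.8750·0.0000 + 0.1250·0.0000] = 0.0000; exercise value = 0.0000 ≤ continuation, so V_uu = 0.0000
Node ud (S = 30.19): continuation = 1/1.1·[0.8750·0.0000 + 0.1250·7.3594] = 0.8363; exercise value = 0.0000 ≤ continuation, so V_ud = 0.8363
Node dd (S = 19.69): continuation = 1/1.1·[0.8750·7.3594 + 0.1250·15.2344] = 7.5852; exercise value = 10.3125 > continuation, so V_dd = 10.3125 (exercise)
Node u (S = 40.25): continuation = 1/1.1·[0.8750·0.0000 + 0.1250·0.8363] = 0.0950; exercise value = 0.0000 ≤ continuation, so V_u = 0.0950
Node d (S = 26.25): continuation = 1/1.1·[0.8750·0.8363 + 0.1250·10.3125] = 1.8371; exercise value = 3.7500 > continuation, so V_d = 3.7500 (exercise)
Node 0 (S = 35): continuation = 1/1.1·[0.8750·0.0950 + 0.1250·3.7500] = 0.5017; exercise value = 0.0000 ≤ continuation, so V_0 = 0.5017

$0.50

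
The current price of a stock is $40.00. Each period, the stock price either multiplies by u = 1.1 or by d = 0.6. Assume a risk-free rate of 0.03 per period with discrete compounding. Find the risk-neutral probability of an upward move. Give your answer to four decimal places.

p = 0.8600

Risk-neutral probability p = (1 + 0.03 − 0.6)/(1.1 − 0.6) = 0.4300/0.5000 = 0.8600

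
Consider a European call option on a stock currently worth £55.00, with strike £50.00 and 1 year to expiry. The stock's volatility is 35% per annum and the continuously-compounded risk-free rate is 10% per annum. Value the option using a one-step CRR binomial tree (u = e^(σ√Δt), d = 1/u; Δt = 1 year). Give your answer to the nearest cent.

CRR parameters: u = e^(σ√Δt) = e^(0.35·√1) = 1.4191, d = 1/u = 0.7047
Per-period rate: rΔt = 0.1·1 = 0.1, so R = e^0.1 = 1.1052
Risk-neutral probability p = (e^0.1 − 0.7047)/(1.4191 − 0.7047) = 0.4005/0.7144 = 0.5606
Terminal stock prices: S_u = 78.05, S_d = 38.76
Terminal payoffs (S − K): max(28.05, 0) = 28.05, max(-11.24, 0) = 0
Node 0 (S = 55): V_0 = e^(−0.1)·[0.5606·28.0487 + 0.4394·0.0000] = 14.2278

£14.23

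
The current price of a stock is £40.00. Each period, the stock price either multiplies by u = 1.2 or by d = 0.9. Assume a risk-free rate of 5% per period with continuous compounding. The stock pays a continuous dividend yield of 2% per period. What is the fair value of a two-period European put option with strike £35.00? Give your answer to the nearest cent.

Per-period risk-free factor R = e^0.05 = 1.0513; dividend-adjusted growth = e^(0.05−0.02) = 1.0305.
Risk-neutral probability p = (1.0305 − 0.9)/(1.2 − 0.9) = 0.1305/0.3000 = 0.4348
Terminal stock prices: S_uu = 57.6, S_ud = 43.2, S_dd = 32.4
Terminal payoffs (K − S): max(-22.6, 0) = 0, max(-8.2, 0) = 0, max(2.6, 0) = 2.6
Node u (S = 48): V_u = e^(−0.05)·[0.4348·0.0000 + 0.5652·0.0000] = 0.0000
Node d (S = 36): V_d = e^(−0.05)·[0.4348·0.0000 + 0.5652·2.6000] = 1.3977
Node 0 (S = 40): V_0 = e^(−0.05)·[0.4348·0.0000 + 0.5652·1.3977] = 0.7514

£0.75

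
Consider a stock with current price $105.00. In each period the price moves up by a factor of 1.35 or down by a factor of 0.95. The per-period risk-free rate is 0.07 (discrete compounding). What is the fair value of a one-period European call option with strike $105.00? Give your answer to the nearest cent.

$10.30

Risk-neutral probability p = (1 + 0.07 − 0.95)/(1.35 − 0.95) = 0.1200/0.4000 = 0.3000
Terminal stock prices: S_u = 141.8, S_d = 99.75
Terminal payoffs (S − K): max(36.75, 0) = 36.75, max(-5.25, 0) = 0
Node 0 (S = 105): V_0 = 1/1.07·[0.3000·36.7500 + 0.7000·0.0000] = 10.3037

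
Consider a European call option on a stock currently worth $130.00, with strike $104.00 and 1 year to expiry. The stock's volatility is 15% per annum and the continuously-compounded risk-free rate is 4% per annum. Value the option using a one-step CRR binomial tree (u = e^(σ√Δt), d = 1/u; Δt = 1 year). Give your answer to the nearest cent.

CRR parameters: u = e^(σ√Δt) = e^(0.15·√1) = 1.1618, d = 1/u = 0.8607
Per-period rate: rΔt = 0.04·1 = 0.04, so R = e^0.04 = 1.0408
Risk-neutral probability p = (e^0.04 − 0.8607)/(1.1618 − 0.8607) = 0.1801/0.3011 = 0.5981
Terminal stock prices: S_u = 151, S_d = 111.9
Terminal payoffs (S − K): max(47.04, 0) = 47.04, max(7.892, 0) = 7.892
Node 0 (S = 130): V_0 = e^(−0.04)·[0.5981·47.0385 + 0.4019·7.8920] = 30.0779

$30.08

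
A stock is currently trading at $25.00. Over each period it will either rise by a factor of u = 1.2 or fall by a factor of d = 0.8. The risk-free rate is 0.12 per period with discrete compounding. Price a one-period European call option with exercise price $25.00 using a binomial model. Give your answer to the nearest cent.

$3.57

Risk-neutral probability p = (1 + 0.12 − 0.8)/(1.2 − 0.8) = 0.3200/0.4000 = 0.8000
Terminal stock prices: S_u = 30, S_d = 20
Terminal payoffs (S − K): max(5, 0) = 5, max(-5, 0) = 0
Node 0 (S = 25): V_0 = 1/1.12·[0.8000·5.0000 + 0.2000·0.0000] = 3.5714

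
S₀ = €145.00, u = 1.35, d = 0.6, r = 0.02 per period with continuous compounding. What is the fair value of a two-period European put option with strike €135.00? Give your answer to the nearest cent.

€23.69

Risk-neutral probability p = (e^0.02 − 0.6)/(1.35 − 0.6) = 0.4202/0.7500 = 0.5603
Terminal stock prices: S_uu = 264.3, S_ud = 117.4, S_dd = 52.2
Terminal payoffs (K − S): max(-129.3, 0) = 0, max(17.55, 0) = 17.55, max(82.8, 0) = 82.8
Node u (S = 195.8): V_u = e^(−0.02)·[0.5603·0.0000 + 0.4397·17.5500] = 7.5645
Node d (S = 87): V_d = e^(−0.02)·[0.5603·17.5500 + 0.4397·82.8000] = 45.3268
Node 0 (S = 145): V_0 = e^(−0.02)·[0.5603·7.5645 + 0.4397·45.3268] = 23.6912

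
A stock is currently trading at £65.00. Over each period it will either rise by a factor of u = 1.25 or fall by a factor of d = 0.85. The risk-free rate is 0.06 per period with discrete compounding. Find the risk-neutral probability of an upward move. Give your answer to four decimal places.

Risk-neutral probability p = (1 + 0.06 − 0.85)/(1.25 − 0.85) = 0.2100/0.4000 = 0.5250

p = 0.5250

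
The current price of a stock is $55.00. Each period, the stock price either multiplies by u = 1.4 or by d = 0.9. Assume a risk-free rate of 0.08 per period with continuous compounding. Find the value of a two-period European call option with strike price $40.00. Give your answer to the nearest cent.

$20.91

Risk-neutral probability p = (e^0.08 − 0.9)/(1.4 − 0.9) = 0.1833/0.5000 = 0.3666
Terminal stock prices: S_uu = 107.8, S_ud = 69.3, S_dd = 44.55
Terminal payoffs (S − K): max(67.8, 0) = 67.8, max(29.3, 0) = 29.3, max(4.55, 0) = 4.55
Node u (S = 77): V_u = e^(−0.08)·[0.3666·67.8000 + 0.6334·29.3000] = 40.0753
Node d (S = 49.5): V_d = e^(−0.08)·[0.3666·29.3000 + 0.6334·4.5500] = 12.5753
Node 0 (S = 55): V_0 = e^(−0.08)·[0.3666·40.0753 + 0.6334·12.5753] = 20.9142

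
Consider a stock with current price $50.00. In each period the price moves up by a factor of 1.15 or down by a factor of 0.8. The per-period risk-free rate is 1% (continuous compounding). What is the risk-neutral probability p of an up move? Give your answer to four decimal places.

p = 0.6001

Risk-neutral probability p = (e^0.01 − 0.8)/(1.15 − 0.8) = 0.2101/0.3500 = 0.6001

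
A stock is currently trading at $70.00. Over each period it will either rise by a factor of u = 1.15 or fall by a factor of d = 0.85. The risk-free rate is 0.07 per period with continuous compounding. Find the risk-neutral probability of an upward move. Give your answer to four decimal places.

Risk-neutral probability p = (e^0.07 − 0.85)/(1.15 − 0.85) = 0.2225/0.3000 = 0.7417

p = 0.7417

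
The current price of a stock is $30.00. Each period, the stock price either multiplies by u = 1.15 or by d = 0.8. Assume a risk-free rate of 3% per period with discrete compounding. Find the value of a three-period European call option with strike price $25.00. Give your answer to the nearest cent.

$8.10

Risk-neutral probability p = (1 + 0.03 − 0.8)/(1.15 − 0.8) = 0.2300/0.3500 = 0.6571
Terminal stock prices: S_uuu = 45.63, S_uud = 31.74, S_udd = 22.08, S_ddd = 15.36
Terminal payoffs (S − K): max(20.63, 0) = 20.63, max(6.74, 0) = 6.74, max(-2.92, 0) = 0, max(-9.64, 0) = 0
Node uu (S = 39.67): V_uu = 1/1.03·[0.6571·20.6262 + 0.3429·6.7400] = 15.4032
Node ud (S = 27.6): V_ud = 1/1.03·[0.6571·6.7400 + 0.3429·0.0000] = 4.3001
Node dd (S = 19.2): V_dd = 1/1.03·[0.6571·0.0000 + 0.3429·0.0000] = 0.0000
Node u (S = 34.5): V_u = 1/1.03·[0.6571·15.4032 + 0.3429·4.3001] = 11.2586
Node d (S = 24): V_d = 1/1.03·[0.6571·4.3001 + 0.3429·0.0000] = 2.7435
Node 0 (S = 30): V_0 = 1/1.03·[0.6571·11.2586 + 0.3429·2.7435] = 8.0963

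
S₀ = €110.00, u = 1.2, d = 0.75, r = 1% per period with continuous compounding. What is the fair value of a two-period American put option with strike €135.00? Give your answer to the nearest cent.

Risk-neutral probability p = (e^0.01 − 0.75)/(1.2 − 0.75) = 0.2601/0.4500 = 0.5779
Terminal stock prices: S_uu = 158.4, S_ud = 99, S_dd = 61.88
Terminal payoffs (K − S): max(-23.4, 0) = 0, max(36, 0) = 36, max(73.12, 0) = 73.12
Node u (S = 132): continuation = e^(−0.01)·[0.5779·0.0000 + 0.4221·36.0000] = 15.0448; exercise value = 3.0000 ≤ continuation, so V_u = 15.0448
Node d (S = 82.5): continuation = e^(−0.01)·[0.5779·36.0000 + 0.4221·73.1250] = 51.1567; exercise value = 52.5000 > continuation, so V_d = 52.5000 (exercise)
Node 0 (S = 110): continuation = e^(−0.01)·[0.5779·15.0448 + 0.4221·52.5000] = 30.5480; exercise value = 25.0000 ≤ continuation, so V_0 = 30.5480

€30.55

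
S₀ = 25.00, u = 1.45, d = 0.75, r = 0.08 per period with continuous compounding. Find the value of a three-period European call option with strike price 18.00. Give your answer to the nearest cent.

11.68

Risk-neutral probability p = (e^0.08 − 0.75)/(1.45 − 0.75) = 0.3333/0.7000 = 0.4761
Terminal stock prices: S_uuu = 76.22, S_uud = 39.42, S_udd = 20.39, S_ddd = 10.55
Terminal payoffs (S − K): max(58.22, 0) = 58.22, max(21.42, 0) = 21.42, max(2.391, 0) = 2.391, max(-7.453, 0) = 0
Node uu (S = 52.56): V_uu = e^(−0.08)·[0.4761·58.2156 + 0.5239·21.4219] = 35.9464
Node ud (S = 27.19): V_ud = e^(−0.08)·[0.4761·21.4219 + 0.5239·2.3906] = 10.5714
Node dd (S = 14.06): V_dd = e^(−0.08)·[0.4761·2.3906 + 0.5239·0.0000] = 1.0507
Node u (S = 36.25): V_u = e^(−0.08)·[0.4761·35.9464 + 0.5239·10.5714] = 20.9114
Node d (S = 18.75): V_d = e^(−0.08)·[0.4761·10.5714 + 0.5239·1.0507] = 5.1545
Node 0 (S = 25): V_0 = e^(−0.08)·[0.4761·20.9114 + 0.5239·5.1545] = 11.6836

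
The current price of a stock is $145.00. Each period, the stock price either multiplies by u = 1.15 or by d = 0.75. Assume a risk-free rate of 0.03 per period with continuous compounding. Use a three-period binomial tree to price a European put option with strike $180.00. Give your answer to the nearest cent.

$32.27

Risk-neutral probability p = (e^0.03 − 0.75)/(1.15 − 0.75) = 0.2805/0.4000 = 0.7011
Terminal stock prices: S_uuu = 220.5, S_uud = 143.8, S_udd = 93.8, S_ddd = 61.17
Terminal payoffs (K − S): max(-40.53, 0) = 0, max(36.18, 0) = 36.18, max(86.2, 0) = 86.2, max(118.8, 0) = 118.8
Node uu (S = 191.8): V_uu = e^(−0.03)·[0.7011·0.0000 + 0.2989·36.1781] = 10.4928
Node ud (S = 125.1): V_ud = e^(−0.03)·[0.7011·36.1781 + 0.2989·86.2031] = 49.6177
Node dd (S = 81.56): V_dd = e^(−0.03)·[0.7011·86.2031 + 0.2989·118.8281] = 93.1177
Node u (S = 166.8): V_u = e^(−0.03)·[0.7011·10.4928 + 0.2989·49.6177] = 21.5301
Node d (S = 108.8): V_d = e^(−0.03)·[0.7011·49.6177 + 0.2989·93.1177] = 60.7676
Node 0 (S = 145): V_0 = e^(−0.03)·[0.7011·21.5301 + 0.2989·60.7676] = 32.2739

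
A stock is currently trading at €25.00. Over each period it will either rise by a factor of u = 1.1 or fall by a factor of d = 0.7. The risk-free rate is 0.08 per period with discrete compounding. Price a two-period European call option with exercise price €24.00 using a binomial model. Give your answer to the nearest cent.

€4.84

Risk-neutral probability p = (1 + 0.08 − 0.7)/(1.1 − 0.7) = 0.3800/0.4000 = 0.9500
Terminal stock prices: S_uu = 30.25, S_ud = 19.25, S_dd = 12.25
Terminal payoffs (S − K): max(6.25, 0) = 6.25, max(-4.75, 0) = 0, max(-11.75, 0) = 0
Node u (S = 27.5): V_u = 1/1.08·[0.9500·6.2500 + 0.0500·0.0000] = 5.4977
Node d (S = 17.5): V_d = 1/1.08·[0.9500·0.0000 + 0.0500·0.0000] = 0.0000
Node 0 (S = 25): V_0 = 1/1.08·[0.9500·5.4977 + 0.0500·0.0000] = 4.8359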